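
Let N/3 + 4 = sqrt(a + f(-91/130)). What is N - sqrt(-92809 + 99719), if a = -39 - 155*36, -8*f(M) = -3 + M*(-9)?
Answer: -12 - sqrt(6910) + 3*I*sqrt(2247765)/20 ≈ -95.126 + 224.89*I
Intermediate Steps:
f(M) = 3/8 + 9*M/8 (f(M) = -(-3 + M*(-9))/8 = -(-3 - 9*M)/8 = 3/8 + 9*M/8)
a = -5619 (a = -39 - 5580 = -5619)
N = -12 + 3*I*sqrt(2247765)/20 (N = -12 + 3*sqrt(-5619 + (3/8 + 9*(-91/130)/8)) = -12 + 3*sqrt(-5619 + (3/8 + 9*(-91*1/130)/8)) = -12 + 3*sqrt(-5619 + (3/8 + (9/8)*(-7/10))) = -12 + 3*sqrt(-5619 + (3/8 - 63/80)) = -12 + 3*sqrt(-5619 - 33/80) = -12 + 3*sqrt(-449553/80) = -12 + 3*(I*sqrt(2247765)/20) = -12 + 3*I*sqrt(2247765)/20 ≈ -12.0 + 224.89*I)
N - sqrt(-92809 + 99719) = (-12 + 3*I*sqrt(2247765)/20) - sqrt(-92809 + 99719) = (-12 + 3*I*sqrt(2247765)/20) - sqrt(6910) = -12 - sqrt(6910) + 3*I*sqrt(2247765)/20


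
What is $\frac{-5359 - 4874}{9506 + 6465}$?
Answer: $- \frac{10233}{15971} \approx -0.64072$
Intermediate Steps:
$\frac{-5359 - 4874}{9506 + 6465} = - \frac{10233}{15971}$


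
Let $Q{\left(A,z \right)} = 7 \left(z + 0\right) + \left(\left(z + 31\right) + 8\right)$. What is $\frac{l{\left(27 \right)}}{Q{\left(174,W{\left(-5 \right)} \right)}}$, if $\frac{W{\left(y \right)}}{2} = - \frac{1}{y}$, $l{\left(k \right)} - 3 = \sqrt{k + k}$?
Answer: $\frac{15}{211} + \frac{15 \sqrt{6}}{211} \approx 0.24522$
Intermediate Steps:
$l{\left(k \right)} = 3 + \sqrt{2} \sqrt{k}$ ($l{\left(k \right)} = 3 + \sqrt{k + k} = 3 + \sqrt{2 k} = 3 + \sqrt{2} \sqrt{k}$)
$W{\left(y \right)} = - \frac{2}{y}$ ($W{\left(y \right)} = 2 \left(- \frac{1}{y}\right) = - \frac{2}{y}$)
$Q{\left(A,z \right)} = 39 + 8 z$ ($Q{\left(A,z \right)} = 7 z + \left(\left(31 + z\right) + 8\right) = 7 z + \left(39 + z\right) = 39 + 8 z$)
$\frac{l{\left(27 \right)}}{Q{\left(174,W{\left(-5 \right)} \right)}} = \frac{3 + \sqrt{2} \sqrt{27}}{39 + 8 \left(- \frac{2}{-5}\right)} = \frac{3 + \sqrt{2} \cdot 3 \sqrt{3}}{39 + 8 \left(\left(-2\right) \left(- \frac{1}{5}\right)\right)} = \frac{3 + 3 \sqrt{6}}{39 + 8 \cdot \frac{2}{5}} = \frac{3 + 3 \sqrt{6}}{39 + \frac{16}{5}} = \frac{3 + 3 \sqrt{6}}{\frac{211}{5}} = \left(3 + 3 \sqrt{6}\right) \frac{5}{211} = \frac{15}{211} + \frac{15 \sqrt{6}}{211}$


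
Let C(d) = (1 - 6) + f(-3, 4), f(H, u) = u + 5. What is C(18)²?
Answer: 16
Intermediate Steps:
f(H, u) = 5 + u
C(d) = 4 (C(d) = (1 - 6) + (5 + 4) = -5 + 9 = 4)
C(18)² = 4² = 16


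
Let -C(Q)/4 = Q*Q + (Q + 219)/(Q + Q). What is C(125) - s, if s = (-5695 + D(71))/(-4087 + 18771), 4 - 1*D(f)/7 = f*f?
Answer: -57361866671/917750 ≈ -62503.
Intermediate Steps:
D(f) = 28 - 7*f**2 (D(f) = 28 - 7*f*f = 28 - 7*f**2)
s = -20477/7342 (s = (-5695 + (28 - 7*71**2))/(-4087 + 18771) = (-5695 + (28 - 7*5041))/14684 = (-5695 + (28 - 35287))*(1/14684) = (-5695 - 35259)*(1/14684) = -40954*1/14684 = -20477/7342 ≈ -2.7890)
C(Q) = -4*Q**2 - 2*(219 + Q)/Q (C(Q) = -4*(Q*Q + (Q + 219)/(Q + Q)) = -4*(Q**2 + (219 + Q)/((2*Q))) = -4*(Q**2 + (219 + Q)*(1/(2*Q))) = -4*(Q**2 + (219 + Q)/(2*Q)) = -4*Q**2 - 2*(219 + Q)/Q)
C(125) - s = (-2 - 438/125 - 4*125**2) - 1*(-20477/7342) = (-2 - 438*1/125 - 4*15625) + 20477/7342 = (-2 - 438/125 - 62500) + 20477/7342 = -7813188/125 + 20477/7342 = -57361866671/917750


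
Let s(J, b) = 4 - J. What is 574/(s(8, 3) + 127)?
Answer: 14/3 ≈ 4.6667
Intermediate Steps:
574/(s(8, 3) + 127) = 574/((4 - 1*8) + 127) = 574/((4 - 8) + 127) = 574/(-4 + 127) = 574/123 = 574*(1/123) = 14/3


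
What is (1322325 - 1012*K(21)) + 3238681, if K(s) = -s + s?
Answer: 4561006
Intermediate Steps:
K(s) = 0
(1322325 - 1012*K(21)) + 3238681 = (1322325 - 1012*0) + 3238681 = (1322325 + 0) + 3238681 = 1322325 + 3238681 = 4561006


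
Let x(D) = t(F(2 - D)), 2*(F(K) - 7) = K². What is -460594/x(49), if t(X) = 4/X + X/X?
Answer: -1023900462/2231 ≈ -4.5894e+5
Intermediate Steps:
F(K) = 7 + K²/2
t(X) = 1 + 4/X (t(X) = 4/X + 1 = 1 + 4/X)
x(D) = (11 + (2 - D)²/2)/(7 + (2 - D)²/2) (x(D) = (4 + (7 + (2 - D)²/2))/(7 + (2 - D)²/2) = (11 + (2 - D)²/2)/(7 + (2 - D)²/2))
-460594/x(49) = -460594*(14 + (-2 + 49)²)/(22 + (-2 + 49)²) = -460594*(14 + 47²)/(22 + 47²) = -460594*(14 + 2209)/(22 + 2209) = -460594/(2231/2223) = -460594/((1/2223)*2231) = -460594/2231/2223 = -460594*2223/2231 = -1023900462/2231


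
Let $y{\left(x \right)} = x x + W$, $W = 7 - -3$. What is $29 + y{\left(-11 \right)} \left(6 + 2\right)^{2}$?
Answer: $8413$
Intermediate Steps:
$W = 10$ ($W = 7 + 3 = 10$)
$y{\left(x \right)} = 10 + x^{2}$ ($y{\left(x \right)} = x x + 10 = x^{2} + 10 = 10 + x^{2}$)
$29 + y{\left(-11 \right)} \left(6 + 2\right)^{2} = 29 + \left(10 + \left(-11\right)^{2}\right) \left(6 + 2\right)^{2} = 29 + \left(10 + 121\right) 8^{2} = 29 + 131 \cdot 64 = 29 + 8384 = 8413$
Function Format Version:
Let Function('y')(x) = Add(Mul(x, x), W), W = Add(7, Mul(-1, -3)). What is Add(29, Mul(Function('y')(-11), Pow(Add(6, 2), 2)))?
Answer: 8413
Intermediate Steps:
W = 10 (W = Add(7, 3) = 10)
Function('y')(x) = Add(10, Pow(x, 2)) (Function('y')(x) = Add(Mul(x, x), 10) = Add(Pow(x, 2), 10) = Add(10, Pow(x, 2)))
Add(29, Mul(Function('y')(-11), Pow(Add(6, 2), 2))) = Add(29, Mul(Add(10, Pow(-11, 2)), Pow(Add(6, 2), 2))) = Add(29, Mul(Add(10, 121), Pow(8, 2))) = Add(29, Mul(131, 64)) = Add(29, 8384) = 8413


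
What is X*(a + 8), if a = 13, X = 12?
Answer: 252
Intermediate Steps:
X*(a + 8) = 12*(13 + 8) = 12*21 = 252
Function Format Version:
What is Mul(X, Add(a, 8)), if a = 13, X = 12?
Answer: 252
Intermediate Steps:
Mul(X, Add(a, 8)) = Mul(12, Add(13, 8)) = Mul(12, 21) = 252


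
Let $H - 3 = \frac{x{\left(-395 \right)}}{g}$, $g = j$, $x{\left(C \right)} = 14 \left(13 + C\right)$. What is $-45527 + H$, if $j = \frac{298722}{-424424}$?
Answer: $- \frac{5664600388}{149361} \approx -37926.0$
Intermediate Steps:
$x{\left(C \right)} = 182 + 14 C$
$j = - \frac{149361}{212212}$ ($j = 298722 \left(- \frac{1}{424424}\right) = - \frac{149361}{212212} \approx -0.70383$)
$g = - \frac{149361}{212212} \approx -0.70383$
$H = \frac{1135357859}{149361}$ ($H = 3 + \frac{182 + 14 \left(-395\right)}{- \frac{149361}{212212}} = 3 + \left(182 - 5530\right) \left(- \frac{212212}{149361}\right) = 3 - - \frac{1134909776}{149361} = 3 + \frac{1134909776}{149361} = \frac{1135357859}{149361} \approx 7601.4$)
$-45527 + H = -45527 + \frac{1135357859}{149361} = - \frac{5664600388}{149361}$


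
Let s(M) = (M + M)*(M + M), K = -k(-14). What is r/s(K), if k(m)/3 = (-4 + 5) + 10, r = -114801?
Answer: -38267/1452 ≈ -26.355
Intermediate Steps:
k(m) = 33 (k(m) = 3*((-4 + 5) + 10) = 3*(1 + 10) = 3*11 = 33)
K = -33 (K = -1*33 = -33)
s(M) = 4*M² (s(M) = (2*M)*(2*M) = 4*M²)
r/s(K) = -114801/(4*(-33)²) = -114801/(4*1089) = -114801/4356 = -114801*1/4356 = -38267/1452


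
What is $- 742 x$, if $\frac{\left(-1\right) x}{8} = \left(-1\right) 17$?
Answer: $-100912$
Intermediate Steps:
$x = 136$ ($x = - 8 \left(\left(-1\right) 17\right) = \left(-8\right) \left(-17\right) = 136$)
$- 742 x = \left(-742\right) 136 = -100912$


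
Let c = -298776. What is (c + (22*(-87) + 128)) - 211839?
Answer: -512401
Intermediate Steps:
(c + (22*(-87) + 128)) - 211839 = (-298776 + (22*(-87) + 128)) - 211839 = (-298776 + (-1914 + 128)) - 211839 = (-298776 - 1786) - 211839 = -300562 - 211839 = -512401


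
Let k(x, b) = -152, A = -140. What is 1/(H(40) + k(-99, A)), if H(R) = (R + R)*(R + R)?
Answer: 1/6248 ≈ 0.00016005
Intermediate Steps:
H(R) = 4*R² (H(R) = (2*R)*(2*R) = 4*R²)
1/(H(40) + k(-99, A)) = 1/(4*40² - 152) = 1/(4*1600 - 152) = 1/(6400 - 152) = 1/6248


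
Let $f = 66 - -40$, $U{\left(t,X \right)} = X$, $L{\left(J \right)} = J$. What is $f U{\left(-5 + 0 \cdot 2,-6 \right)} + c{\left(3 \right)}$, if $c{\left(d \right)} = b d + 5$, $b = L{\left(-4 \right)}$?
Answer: $-643$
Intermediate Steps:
$b = -4$
$c{\left(d \right)} = 5 - 4 d$ ($c{\left(d \right)} = - 4 d + 5 = 5 - 4 d$)
$f = 106$ ($f = 66 + 40 = 106$)
$f U{\left(-5 + 0 \cdot 2,-6 \right)} + c{\left(3 \right)} = 106 \left(-6\right) + \left(5 - 12\right) = -636 + \left(5 - 12\right) = -636 - 7 = -643$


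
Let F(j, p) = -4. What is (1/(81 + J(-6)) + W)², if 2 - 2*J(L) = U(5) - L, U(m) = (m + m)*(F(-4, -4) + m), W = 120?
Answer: 78872161/5476 ≈ 14403.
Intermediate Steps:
U(m) = 2*m*(-4 + m) (U(m) = (m + m)*(-4 + m) = (2*m)*(-4 + m) = 2*m*(-4 + m))
J(L) = -4 + L/2 (J(L) = 1 - (2*5*(-4 + 5) - L)/2 = 1 - (2*5*1 - L)/2 = 1 - (10 - L)/2 = 1 + (-5 + L/2) = -4 + L/2)
(1/(81 + J(-6)) + W)² = (1/(81 + (-4 + (½)*(-6))) + 120)² = (1/(81 + (-4 - 3)) + 120)² = (1/(81 - 7) + 120)² = (1/74 + 120)² = (8881/74)² = 78872161/5476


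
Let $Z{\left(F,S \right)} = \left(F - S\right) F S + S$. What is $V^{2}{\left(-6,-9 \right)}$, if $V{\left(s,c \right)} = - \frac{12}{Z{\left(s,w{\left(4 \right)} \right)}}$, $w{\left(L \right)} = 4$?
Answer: $\frac{9}{3721} \approx 0.0024187$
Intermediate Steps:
$Z{\left(F,S \right)} = S + F S \left(F - S\right)$ ($Z{\left(F,S \right)} = F \left(F - S\right) S + S = F S \left(F - S\right) + S = S + F S \left(F - S\right)$)
$V{\left(s,c \right)} = - \frac{12}{4 - 16 s + 4 s^{2}}$ ($V{\left(s,c \right)} = - \frac{12}{4 \left(1 + s^{2} - s 4\right)} = - \frac{12}{4 \left(1 + s^{2} - 4 s\right)} = - \frac{12}{4 - 16 s + 4 s^{2}}$)
$V^{2}{\left(-6,-9 \right)} = \left(- \frac{3}{1 + \left(-6\right)^{2} - -24}\right)^{2} = \left(- \frac{3}{1 + 36 + 24}\right)^{2} = \left(- \frac{3}{61}\right)^{2} = \frac{9}{3721}$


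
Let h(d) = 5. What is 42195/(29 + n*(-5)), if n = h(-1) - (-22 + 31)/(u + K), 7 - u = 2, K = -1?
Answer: 168780/61 ≈ 2766.9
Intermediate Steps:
u = 5 (u = 7 - 1*2 = 7 - 2 = 5)
n = 11/4 (n = 5 - (-22 + 31)/(5 - 1) = 5 - 9/4 = 11/4 ≈ 2.7500)
42195/(29 + n*(-5)) = 42195/(29 + (11/4)*(-5)) = 42195/(29 - 55/4) = 42195/(61/4) = 42195*(4/61) = 168780/61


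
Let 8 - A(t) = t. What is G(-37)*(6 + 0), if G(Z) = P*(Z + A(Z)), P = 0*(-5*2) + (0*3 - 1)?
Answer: -48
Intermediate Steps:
A(t) = 8 - t
P = -1 (P = 0*(-10) + (0 - 1) = 0 - 1 = -1)
G(Z) = -8 (G(Z) = -(Z + (8 - Z)) = -1*8 = -8)
G(-37)*(6 + 0) = -8*(6 + 0) = -8*6 = -48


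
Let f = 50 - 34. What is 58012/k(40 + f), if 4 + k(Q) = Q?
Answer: 14503/13 ≈ 1115.6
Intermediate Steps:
f = 16
k(Q) = -4 + Q
58012/k(40 + f) = 58012/(-4 + (40 + 16)) = 58012/(-4 + 56) = 58012/52 = 58012*(1/52) = 14503/13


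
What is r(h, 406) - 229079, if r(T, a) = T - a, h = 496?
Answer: -228989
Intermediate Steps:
r(h, 406) - 229079 = (496 - 1*406) - 229079 = (496 - 406) - 229079 = 90 - 229079 = -228989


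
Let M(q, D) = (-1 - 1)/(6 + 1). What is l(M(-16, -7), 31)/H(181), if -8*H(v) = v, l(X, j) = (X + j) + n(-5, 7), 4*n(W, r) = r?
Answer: -1818/1267 ≈ -1.4349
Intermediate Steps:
M(q, D) = -2/7
n(W, r) = r/4
l(X, j) = 7/4 + X + j (l(X, j) = (X + j) + (1/4)*7 = (X + j) + 7/4 = 7/4 + X + j)
H(v) = -v/8
l(M(-16, -7), 31)/H(181) = (7/4 - 2/7 + 31)/((-1/8*181)) = 909/(28*(-181/8)) = (909/28)*(-8/181) = -1818/1267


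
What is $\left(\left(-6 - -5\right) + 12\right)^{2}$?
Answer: $121$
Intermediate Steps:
$\left(\left(-6 - -5\right) + 12\right)^{2} = \left(\left(-6 + 5\right) + 12\right)^{2} = \left(-1 + 12\right)^{2} = 11^{2} = 121$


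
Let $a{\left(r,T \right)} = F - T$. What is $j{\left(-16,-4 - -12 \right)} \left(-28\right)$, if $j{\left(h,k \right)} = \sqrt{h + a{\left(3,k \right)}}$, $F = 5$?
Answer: $- 28 i \sqrt{19} \approx - 122.05 i$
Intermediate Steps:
$a{\left(r,T \right)} = 5 - T$
$j{\left(h,k \right)} = \sqrt{5 + h - k}$ ($j{\left(h,k \right)} = \sqrt{h - \left(-5 + k\right)} = \sqrt{5 + h - k}$)
$j{\left(-16,-4 - -12 \right)} \left(-28\right) = \sqrt{5 - 16 - \left(-4 - -12\right)} \left(-28\right) = \sqrt{5 - 16 - \left(-4 + 12\right)} \left(-28\right) = \sqrt{5 - 16 - 8} \left(-28\right) = \sqrt{-19} \left(-28\right) = i \sqrt{19} \left(-28\right) = - 28 i \sqrt{19}$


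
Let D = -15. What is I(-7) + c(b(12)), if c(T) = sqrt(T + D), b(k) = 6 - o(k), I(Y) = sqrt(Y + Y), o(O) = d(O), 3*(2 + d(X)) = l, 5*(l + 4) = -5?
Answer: I*(sqrt(14) + 4*sqrt(3)/3) ≈ 6.0511*I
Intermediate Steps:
l = -5 (l = -4 + (1/5)*(-5) = -4 - 1 = -5)
d(X) = -11/3 (d(X) = -2 + (1/3)*(-5) = -2 - 5/3 = -11/3)
o(O) = -11/3
I(Y) = sqrt(2)*sqrt(Y) (I(Y) = sqrt(2*Y) = sqrt(2)*sqrt(Y))
b(k) = 29/3 (b(k) = 6 - 1*(-11/3) = 6 + 11/3 = 29/3)
c(T) = sqrt(-15 + T) (c(T) = sqrt(T - 15) = sqrt(-15 + T))
I(-7) + c(b(12)) = sqrt(2)*sqrt(-7) + sqrt(-15 + 29/3) = sqrt(2)*(I*sqrt(7)) + sqrt(-16/3) = I*sqrt(14) + 4*I*sqrt(3)/3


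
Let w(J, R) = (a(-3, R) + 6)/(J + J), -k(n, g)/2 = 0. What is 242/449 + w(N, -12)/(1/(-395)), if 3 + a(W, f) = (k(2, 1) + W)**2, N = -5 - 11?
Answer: 534001/3592 ≈ 148.66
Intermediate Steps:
k(n, g) = 0 (k(n, g) = -2*0 = 0)
N = -16
a(W, f) = -3 + W**2 (a(W, f) = -3 + (0 + W)**2 = -3 + W**2)
w(J, R) = 6/J (w(J, R) = ((-3 + (-3)**2) + 6)/(J + J) = ((-3 + 9) + 6)/((2*J)) = (6 + 6)*(1/(2*J)) = 12*(1/(2*J)) = 6/J)
242/449 + w(N, -12)/(1/(-395)) = 242/449 + (6/(-16))/(1/(-395)) = 242*(1/449) + (6*(-1/16))/(-1/395) = 242/449 - 3/8*(-395) = 242/449 + 1185/8 = 534001/3592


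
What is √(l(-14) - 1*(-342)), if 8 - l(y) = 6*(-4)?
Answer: √374 ≈ 19.339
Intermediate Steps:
l(y) = 32 (l(y) = 8 - 6*(-4) = 8 - 1*(-24) = 8 + 24 = 32)
√(l(-14) - 1*(-342)) = √(32 - 1*(-342)) = √(32 + 342) = √374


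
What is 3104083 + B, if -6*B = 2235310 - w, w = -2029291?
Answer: 14359897/6 ≈ 2.3933e+6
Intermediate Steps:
B = -4264601/6 (B = -(2235310 - 1*(-2029291))/6 = -(2235310 + 2029291)/6 = -⅙*4264601 = -4264601/6 ≈ -7.1077e+5)
3104083 + B = 3104083 - 4264601/6 = 14359897/6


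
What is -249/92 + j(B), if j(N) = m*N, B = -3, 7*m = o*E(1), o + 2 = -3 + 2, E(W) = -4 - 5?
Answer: -9195/644 ≈ -14.278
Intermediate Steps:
E(W) = -9
o = -3 (o = -2 + (-3 + 2) = -2 - 1 = -3)
m = 27/7 (m = (-3*(-9))/7 = (1/7)*27 = 27/7 ≈ 3.8571)
j(N) = 27*N/7
-249/92 + j(B) = -249/92 + (27/7)*(-3) = -249*1/92 - 81/7 = -249/92 - 81/7 = -9195/644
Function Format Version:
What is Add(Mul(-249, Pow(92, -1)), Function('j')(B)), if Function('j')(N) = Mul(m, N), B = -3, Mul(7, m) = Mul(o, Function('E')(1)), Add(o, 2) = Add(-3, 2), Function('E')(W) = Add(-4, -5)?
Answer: Rational(-9195, 644) ≈ -14.278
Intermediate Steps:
Function('E')(W) = -9
o = -3 (o = Add(-2, Add(-3, 2)) = Add(-2, -1) = -3)
m = Rational(27, 7) (m = Mul(Rational(1, 7), Mul(-3, -9)) = Mul(Rational(1, 7), 27) = Rational(27, 7) ≈ 3.8571)
Function('j')(N) = Mul(Rational(27, 7), N)
Add(Mul(-249, Pow(92, -1)), Function('j')(B)) = Add(Mul(-249, Pow(92, -1)), Mul(Rational(27, 7), -3)) = Add(Mul(-249, Rational(1, 92)), Rational(-81, 7)) = Add(Rational(-249, 92), Rational(-81, 7)) = Rational(-9195, 644)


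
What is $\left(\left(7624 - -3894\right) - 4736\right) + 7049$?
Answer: $13831$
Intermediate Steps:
$\left(\left(7624 - -3894\right) - 4736\right) + 7049 = \left(\left(7624 + 3894\right) - 4736\right) + 7049 = \left(11518 - 4736\right) + 7049 = 6782 + 7049 = 13831$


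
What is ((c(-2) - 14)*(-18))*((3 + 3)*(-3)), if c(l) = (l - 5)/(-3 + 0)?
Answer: -3780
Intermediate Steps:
c(l) = 5/3 - l/3 (c(l) = (-5 + l)/(-3) = (-5 + l)*(-⅓) = 5/3 - l/3)
((c(-2) - 14)*(-18))*((3 + 3)*(-3)) = (((5/3 - ⅓*(-2)) - 14)*(-18))*((3 + 3)*(-3)) = (((5/3 + ⅔) - 14)*(-18))*(6*(-3)) = ((7/3 - 14)*(-18))*(-18) = -35/3*(-18)*(-18) = 210*(-18) = -3780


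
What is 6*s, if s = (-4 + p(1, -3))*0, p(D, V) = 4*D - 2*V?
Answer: 0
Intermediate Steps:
p(D, V) = -2*V + 4*D
s = 0 (s = (-4 + (-2*(-3) + 4*1))*0 = (-4 + (6 + 4))*0 = (-4 + 10)*0 = 6*0 = 0)
6*s = 6*0 = 0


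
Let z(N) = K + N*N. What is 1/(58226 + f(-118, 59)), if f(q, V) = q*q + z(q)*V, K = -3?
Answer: 1/893489 ≈ 1.1192e-6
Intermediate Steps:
z(N) = -3 + N² (z(N) = -3 + N*N = -3 + N²)
f(q, V) = q² + V*(-3 + q²) (f(q, V) = q*q + (-3 + q²)*V = q² + V*(-3 + q²))
1/(58226 + f(-118, 59)) = 1/(58226 + ((-118)² + 59*(-3 + (-118)²))) = 1/(58226 + (13924 + 59*(-3 + 13924))) = 1/(58226 + (13924 + 59*13921)) = 1/(58226 + (13924 + 821339)) = 1/(58226 + 835263) = 1/893489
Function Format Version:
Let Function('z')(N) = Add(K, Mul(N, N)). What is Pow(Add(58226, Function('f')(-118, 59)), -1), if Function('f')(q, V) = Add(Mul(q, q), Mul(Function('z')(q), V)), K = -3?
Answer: Rational(1, 893489) ≈ 1.1192e-6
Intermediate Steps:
Function('z')(N) = Add(-3, Pow(N, 2)) (Function('z')(N) = Add(-3, Mul(N, N)) = Add(-3, Pow(N, 2)))
Function('f')(q, V) = Add(Pow(q, 2), Mul(V, Add(-3, Pow(q, 2)))) (Function('f')(q, V) = Add(Mul(q, q), Mul(Add(-3, Pow(q, 2)), V)) = Add(Pow(q, 2), Mul(V, Add(-3, Pow(q, 2)))))
Pow(Add(58226, Function('f')(-118, 59)), -1) = Pow(Add(58226, Add(Pow(-118, 2), Mul(59, Add(-3, Pow(-118, 2))))), -1) = Pow(Add(58226, Add(13924, Mul(59, Add(-3, 13924)))), -1) = Pow(Add(58226, Add(13924, Mul(59, 13921))), -1) = Pow(Add(58226, Add(13924, 821339)), -1) = Pow(Add(58226, 835263), -1) = Pow(893489, -1) = Rational(1, 893489)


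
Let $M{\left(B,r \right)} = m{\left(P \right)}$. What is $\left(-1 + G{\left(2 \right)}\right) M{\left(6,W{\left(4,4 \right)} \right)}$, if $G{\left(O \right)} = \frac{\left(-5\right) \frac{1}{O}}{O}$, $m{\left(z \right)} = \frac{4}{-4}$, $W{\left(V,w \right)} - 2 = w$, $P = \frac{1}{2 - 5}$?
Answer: $\frac{9}{4} \approx 2.25$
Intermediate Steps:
$P = - \frac{1}{3}$ ($P = \frac{1}{-3} = - \frac{1}{3} \approx -0.33333$)
$W{\left(V,w \right)} = 2 + w$
$m{\left(z \right)} = -1$ ($m{\left(z \right)} = 4 \left(- \frac{1}{4}\right) = -1$)
$M{\left(B,r \right)} = -1$
$G{\left(O \right)} = - \frac{5}{O^{2}}$
$\left(-1 + G{\left(2 \right)}\right) M{\left(6,W{\left(4,4 \right)} \right)} = \left(-1 - \frac{5}{4}\right) \left(-1\right) = \left(- \frac{9}{4}\right) \left(-1\right) = \frac{9}{4}$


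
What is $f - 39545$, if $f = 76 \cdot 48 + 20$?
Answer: $-35877$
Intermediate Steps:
$f = 3668$ ($f = 3648 + 20 = 3668$)
$f - 39545 = 3668 - 39545 = -35877$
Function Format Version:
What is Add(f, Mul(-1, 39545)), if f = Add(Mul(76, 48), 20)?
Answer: -35877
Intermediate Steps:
f = 3668 (f = Add(3648, 20) = 3668)
Add(f, Mul(-1, 39545)) = Add(3668, Mul(-1, 39545)) = Add(3668, -39545) = -35877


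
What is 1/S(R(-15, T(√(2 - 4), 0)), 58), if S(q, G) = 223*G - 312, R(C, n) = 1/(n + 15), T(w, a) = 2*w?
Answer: 1/12622 ≈ 7.9227e-5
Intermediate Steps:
R(C, n) = 1/(15 + n)
S(q, G) = -312 + 223*G
1/S(R(-15, T(√(2 - 4), 0)), 58) = 1/(-312 + 223*58) = 1/(-312 + 12934) = 1/12622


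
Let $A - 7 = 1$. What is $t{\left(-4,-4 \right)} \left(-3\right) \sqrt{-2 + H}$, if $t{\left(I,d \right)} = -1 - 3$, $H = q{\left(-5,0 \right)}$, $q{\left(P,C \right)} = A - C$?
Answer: $12 \sqrt{6} \approx 29.394$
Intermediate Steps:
$A = 8$ ($A = 7 + 1 = 8$)
$q{\left(P,C \right)} = 8 - C$
$H = 8$ ($H = 8 - 0 = 8 + 0 = 8$)
$t{\left(I,d \right)} = -4$
$t{\left(-4,-4 \right)} \left(-3\right) \sqrt{-2 + H} = \left(-4\right) \left(-3\right) \sqrt{-2 + 8} = 12 \sqrt{6}$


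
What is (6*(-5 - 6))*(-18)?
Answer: 1188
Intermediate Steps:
(6*(-5 - 6))*(-18) = (6*(-11))*(-18) = -66*(-18) = 1188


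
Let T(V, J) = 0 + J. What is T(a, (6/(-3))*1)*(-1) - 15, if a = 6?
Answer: -13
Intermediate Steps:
T(V, J) = J
T(a, (6/(-3))*1)*(-1) - 15 = ((6/(-3))*1)*(-1) - 15 = ((6*(-1/3))*1)*(-1) - 15 = -2*1*(-1) - 15 = -2*(-1) - 15 = 2 - 15 = -13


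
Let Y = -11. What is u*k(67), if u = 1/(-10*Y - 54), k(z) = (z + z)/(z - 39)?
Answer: 67/784 ≈ 0.085459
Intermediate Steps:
k(z) = 2*z/(-39 + z) (k(z) = (2*z)/(-39 + z) = 2*z/(-39 + z))
u = 1/56 (u = 1/(-10*(-11) - 54) = 1/(110 - 54) = 1/56 ≈ 0.017857)
u*k(67) = (2*67/(-39 + 67))/56 = (2*67/28)/56 = (2*67*(1/28))/56 = (1/56)*(67/14) = 67/784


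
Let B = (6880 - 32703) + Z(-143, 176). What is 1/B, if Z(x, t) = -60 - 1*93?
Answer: -1/25976 ≈ -3.8497e-5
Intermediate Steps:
Z(x, t) = -153 (Z(x, t) = -60 - 93 = -153)
B = -25976 (B = (6880 - 32703) - 153 = -25823 - 153 = -25976)
1/B = 1/(-25976) = -1/25976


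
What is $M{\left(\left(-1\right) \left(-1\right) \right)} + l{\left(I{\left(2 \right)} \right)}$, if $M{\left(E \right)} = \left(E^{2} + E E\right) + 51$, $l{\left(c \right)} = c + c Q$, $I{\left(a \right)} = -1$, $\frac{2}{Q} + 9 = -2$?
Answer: $\frac{574}{11} \approx 52.182$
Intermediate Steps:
$Q = - \frac{2}{11}$ ($Q = \frac{2}{-9 - 2} = \frac{2}{-11} = 2 \left(- \frac{1}{11}\right) = - \frac{2}{11} \approx -0.18182$)
$l{\left(c \right)} = \frac{9 c}{11}$ ($l{\left(c \right)} = c + c \left(- \frac{2}{11}\right) = c - \frac{2 c}{11} = \frac{9 c}{11}$)
$M{\left(E \right)} = 51 + 2 E^{2}$ ($M{\left(E \right)} = \left(E^{2} + E^{2}\right) + 51 = 2 E^{2} + 51 = 51 + 2 E^{2}$)
$M{\left(\left(-1\right) \left(-1\right) \right)} + l{\left(I{\left(2 \right)} \right)} = \left(51 + 2 \left(\left(-1\right) \left(-1\right)\right)^{2}\right) + \frac{9}{11} \left(-1\right) = \left(51 + 2 \cdot 1^{2}\right) - \frac{9}{11} = \left(51 + 2 \cdot 1\right) - \frac{9}{11} = \left(51 + 2\right) - \frac{9}{11} = 53 - \frac{9}{11} = \frac{574}{11}$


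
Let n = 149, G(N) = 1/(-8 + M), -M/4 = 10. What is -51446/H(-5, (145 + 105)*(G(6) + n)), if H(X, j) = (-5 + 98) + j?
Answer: -1234704/896107 ≈ -1.3779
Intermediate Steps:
M = -40 (M = -4*10 = -40)
G(N) = -1/48 (G(N) = 1/(-8 - 40) = 1/(-48) = -1/48)
H(X, j) = 93 + j
-51446/H(-5, (145 + 105)*(G(6) + n)) = -51446/(93 + (145 + 105)*(-1/48 + 149)) = -51446/(93 + 250*(7151/48)) = -51446/(93 + 893875/24) = -51446/896107/24 = -51446*24/896107 = -1234704/896107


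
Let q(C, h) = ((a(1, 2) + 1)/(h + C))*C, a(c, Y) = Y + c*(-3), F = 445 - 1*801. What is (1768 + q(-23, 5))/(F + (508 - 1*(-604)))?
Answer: 442/189 ≈ 2.3386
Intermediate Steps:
F = -356 (F = 445 - 801 = -356)
a(c, Y) = Y - 3*c
q(C, h) = 0 (q(C, h) = (((2 - 3*1) + 1)/(h + C))*C = (((2 - 3) + 1)/(C + h))*C = ((-1 + 1)/(C + h))*C = (0/(C + h))*C = 0*C = 0)
(1768 + q(-23, 5))/(F + (508 - 1*(-604))) = (1768 + 0)/(-356 + (508 - 1*(-604))) = 1768/(-356 + (508 + 604)) = 1768/(-356 + 1112) = 1768/756 = 1768*(1/756) = 442/189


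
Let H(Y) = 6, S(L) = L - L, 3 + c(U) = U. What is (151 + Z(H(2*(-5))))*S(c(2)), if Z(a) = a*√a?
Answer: 0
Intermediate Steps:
c(U) = -3 + U
S(L) = 0
Z(a) = a^(3/2)
(151 + Z(H(2*(-5))))*S(c(2)) = (151 + 6^(3/2))*0 = (151 + 6*√6)*0 = 0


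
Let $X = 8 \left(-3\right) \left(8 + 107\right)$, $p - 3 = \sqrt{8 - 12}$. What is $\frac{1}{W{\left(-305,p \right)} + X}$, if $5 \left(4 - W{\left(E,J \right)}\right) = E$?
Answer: $- \frac{1}{2695} \approx -0.00037106$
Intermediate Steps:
$p = 3 + 2 i$ ($p = 3 + \sqrt{8 - 12} = 3 + \sqrt{-4} = 3 + 2 i \approx 3.0 + 2.0 i$)
$W{\left(E,J \right)} = 4 - \frac{E}{5}$
$X = -2760$ ($X = \left(-24\right) 115 = -2760$)
$\frac{1}{W{\left(-305,p \right)} + X} = \frac{1}{\left(4 - -61\right) - 2760} = \frac{1}{\left(4 + 61\right) - 2760} = \frac{1}{65 - 2760} = \frac{1}{-2695} = - \frac{1}{2695}$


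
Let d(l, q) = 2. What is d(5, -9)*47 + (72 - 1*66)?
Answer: 100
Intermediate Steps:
d(5, -9)*47 + (72 - 1*66) = 2*47 + (72 - 1*66) = 94 + (72 - 66) = 94 + 6 = 100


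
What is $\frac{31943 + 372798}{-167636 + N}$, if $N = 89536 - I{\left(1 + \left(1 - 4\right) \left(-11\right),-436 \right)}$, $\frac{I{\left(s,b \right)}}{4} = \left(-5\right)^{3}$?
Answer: $- \frac{404741}{77600} \approx -5.2157$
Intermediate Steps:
$I{\left(s,b \right)} = -500$ ($I{\left(s,b \right)} = 4 \left(-5\right)^{3} = 4 \left(-125\right) = -500$)
$N = 90036$ ($N = 89536 - -500 = 89536 + 500 = 90036$)
$\frac{31943 + 372798}{-167636 + N} = \frac{31943 + 372798}{-167636 + 90036} = \frac{404741}{-77600} = 404741 \left(- \frac{1}{77600}\right) = - \frac{404741}{77600}$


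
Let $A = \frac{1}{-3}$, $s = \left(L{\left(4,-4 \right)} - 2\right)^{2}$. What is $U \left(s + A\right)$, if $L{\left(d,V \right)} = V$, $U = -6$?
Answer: $-214$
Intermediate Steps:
$s = 36$ ($s = \left(-4 - 2\right)^{2} = \left(-6\right)^{2} = 36$)
$A = - \frac{1}{3} \approx -0.33333$
$U \left(s + A\right) = - 6 \left(36 - \frac{1}{3}\right) = \left(-6\right) \frac{107}{3} = -214$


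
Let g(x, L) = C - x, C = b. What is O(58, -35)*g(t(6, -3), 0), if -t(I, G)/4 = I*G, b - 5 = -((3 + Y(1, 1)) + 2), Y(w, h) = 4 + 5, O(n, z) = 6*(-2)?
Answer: 972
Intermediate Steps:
O(n, z) = -12
Y(w, h) = 9
b = -9 (b = 5 - ((3 + 9) + 2) = 5 - (12 + 2) = 5 - 1*14 = 5 - 14 = -9)
C = -9
t(I, G) = -4*G*I (t(I, G) = -4*I*G = -4*G*I)
g(x, L) = -9 - x
O(58, -35)*g(t(6, -3), 0) = -12*(-9 - (-4)*(-3)*6) = -12*(-9 - 1*72) = -12*(-9 - 72) = -12*(-81) = 972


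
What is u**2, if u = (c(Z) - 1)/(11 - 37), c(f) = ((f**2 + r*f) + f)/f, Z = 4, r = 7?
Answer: 121/676 ≈ 0.17899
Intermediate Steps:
c(f) = (f**2 + 8*f)/f (c(f) = ((f**2 + 7*f) + f)/f = (f**2 + 8*f)/f)
u = -11/26 (u = ((8 + 4) - 1)/(11 - 37) = (12 - 1)/(-26) = 11*(-1/26) = -11/26 ≈ -0.42308)
u**2 = (-11/26)**2 = 121/676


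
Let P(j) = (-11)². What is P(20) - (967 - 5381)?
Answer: 4535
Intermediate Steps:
P(j) = 121
P(20) - (967 - 5381) = 121 - (967 - 5381) = 121 - 1*(-4414) = 121 + 4414 = 4535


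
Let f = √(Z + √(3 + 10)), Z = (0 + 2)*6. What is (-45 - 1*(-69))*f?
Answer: 24*√(12 + √13) ≈ 94.809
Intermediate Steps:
Z = 12 (Z = 2*6 = 12)
f = √(12 + √13) (f = √(12 + √(3 + 10)) = √(12 + √13) ≈ 3.9504)
(-45 - 1*(-69))*f = (-45 - 1*(-69))*√(12 + √13) = (-45 + 69)*√(12 + √13) = 24*√(12 + √13)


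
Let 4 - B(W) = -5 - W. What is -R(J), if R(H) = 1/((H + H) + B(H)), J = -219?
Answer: 1/648 ≈ 0.0015432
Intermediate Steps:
B(W) = 9 + W (B(W) = 4 - (-5 - W) = 4 + (5 + W) = 9 + W)
R(H) = 1/(9 + 3*H) (R(H) = 1/((H + H) + (9 + H)) = 1/(2*H + (9 + H)) = 1/(9 + 3*H))
-R(J) = -1/(3*(3 - 219)) = -1/(3*(-216)) = -(-1)/(3*216) = -1*(-1/648) = 1/648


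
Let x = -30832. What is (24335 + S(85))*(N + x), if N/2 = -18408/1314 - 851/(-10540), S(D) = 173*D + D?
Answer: -278697441948575/230826 ≈ -1.2074e+9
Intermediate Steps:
S(D) = 174*D
N = -32150351/1154130 (N = 2*(-18408/1314 - 851/(-10540)) = 2*(-18408*1/1314 - 851*(-1/10540)) = 2*(-3068/219 + 851/10540) = 2*(-32150351/2308260) = -32150351/1154130 ≈ -27.857)
(24335 + S(85))*(N + x) = (24335 + 174*85)*(-32150351/1154130 - 30832) = (24335 + 14790)*(-35616286511/1154130) = 39125*(-35616286511/1154130) = -278697441948575/230826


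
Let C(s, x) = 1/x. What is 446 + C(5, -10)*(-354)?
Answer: 2407/5 ≈ 481.40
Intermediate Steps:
446 + C(5, -10)*(-354) = 446 - 354/(-10) = 446 - 1/10*(-354) = 446 + 177/5 = 2407/5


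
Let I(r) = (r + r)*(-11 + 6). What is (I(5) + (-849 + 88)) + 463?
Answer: -348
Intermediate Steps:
I(r) = -10*r (I(r) = (2*r)*(-5) = -10*r)
(I(5) + (-849 + 88)) + 463 = (-10*5 + (-849 + 88)) + 463 = (-50 - 761) + 463 = -811 + 463 = -348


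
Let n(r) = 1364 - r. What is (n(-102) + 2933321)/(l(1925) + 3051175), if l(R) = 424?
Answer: 2934787/3051599 ≈ 0.96172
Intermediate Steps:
(n(-102) + 2933321)/(l(1925) + 3051175) = ((1364 - 1*(-102)) + 2933321)/(424 + 3051175) = ((1364 + 102) + 2933321)/3051599 = (1466 + 2933321)*(1/3051599) = 2934787*(1/3051599) = 2934787/3051599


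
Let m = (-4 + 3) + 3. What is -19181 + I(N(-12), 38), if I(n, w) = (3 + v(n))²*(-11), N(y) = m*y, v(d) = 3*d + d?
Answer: -114320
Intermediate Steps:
m = 2 (m = -1 + 3 = 2)
v(d) = 4*d
N(y) = 2*y
I(n, w) = -11*(3 + 4*n)² (I(n, w) = (3 + 4*n)²*(-11) = -11*(3 + 4*n)²)
-19181 + I(N(-12), 38) = -19181 - 11*(3 + 4*(2*(-12)))² = -19181 - 11*(3 + 4*(-24))² = -19181 - 11*(3 - 96)² = -19181 - 11*(-93)² = -19181 - 11*8649 = -19181 - 95139 = -114320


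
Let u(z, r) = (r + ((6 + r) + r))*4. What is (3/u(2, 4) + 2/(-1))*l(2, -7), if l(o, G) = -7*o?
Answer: 329/12 ≈ 27.417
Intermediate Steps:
u(z, r) = 24 + 12*r (u(z, r) = (r + (6 + 2*r))*4 = (6 + 3*r)*4 = 24 + 12*r)
(3/u(2, 4) + 2/(-1))*l(2, -7) = (3/(24 + 12*4) + 2/(-1))*(-7*2) = (3/(24 + 48) + 2*(-1))*(-14) = (3/72 - 2)*(-14) = (3*(1/72) - 2)*(-14) = (1/24 - 2)*(-14) = -47/24*(-14) = 329/12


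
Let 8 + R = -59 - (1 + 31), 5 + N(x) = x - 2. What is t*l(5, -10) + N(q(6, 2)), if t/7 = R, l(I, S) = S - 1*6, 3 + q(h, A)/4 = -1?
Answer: 11065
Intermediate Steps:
q(h, A) = -16 (q(h, A) = -12 + 4*(-1) = -12 - 4 = -16)
l(I, S) = -6 + S (l(I, S) = S - 6 = -6 + S)
N(x) = -7 + x (N(x) = -5 + (x - 2) = -5 + (-2 + x) = -7 + x)
R = -99 (R = -8 + (-59 - (1 + 31)) = -8 + (-59 - 1*32) = -8 + (-59 - 32) = -8 - 91 = -99)
t = -693 (t = 7*(-99) = -693)
t*l(5, -10) + N(q(6, 2)) = -693*(-6 - 10) + (-7 - 16) = -693*(-16) - 23 = 11088 - 23 = 11065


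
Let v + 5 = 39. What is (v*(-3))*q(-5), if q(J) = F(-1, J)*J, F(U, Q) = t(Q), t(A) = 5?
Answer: 2550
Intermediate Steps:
F(U, Q) = 5
v = 34 (v = -5 + 39 = 34)
q(J) = 5*J
(v*(-3))*q(-5) = (34*(-3))*(5*(-5)) = -102*(-25) = 2550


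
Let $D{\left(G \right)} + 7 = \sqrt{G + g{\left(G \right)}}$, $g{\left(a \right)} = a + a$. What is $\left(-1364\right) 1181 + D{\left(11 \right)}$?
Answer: $-1610891 + \sqrt{33} \approx -1.6109 \cdot 10^{6}$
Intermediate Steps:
$g{\left(a \right)} = 2 a$
$D{\left(G \right)} = -7 + \sqrt{3} \sqrt{G}$ ($D{\left(G \right)} = -7 + \sqrt{G + 2 G} = -7 + \sqrt{3 G} = -7 + \sqrt{3} \sqrt{G}$)
$\left(-1364\right) 1181 + D{\left(11 \right)} = \left(-1364\right) 1181 - \left(7 - \sqrt{3} \sqrt{11}\right) = -1610884 - \left(7 - \sqrt{33}\right) = -1610891 + \sqrt{33}$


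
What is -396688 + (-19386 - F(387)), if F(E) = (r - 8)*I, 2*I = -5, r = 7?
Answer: -832153/2 ≈ -4.1608e+5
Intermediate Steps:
I = -5/2 (I = (½)*(-5) = -5/2 ≈ -2.5000)
F(E) = 5/2 (F(E) = (7 - 8)*(-5/2) = -1*(-5/2) = 5/2)
-396688 + (-19386 - F(387)) = -396688 + (-19386 - 1*5/2) = -396688 + (-19386 - 5/2) = -396688 - 38777/2 = -832153/2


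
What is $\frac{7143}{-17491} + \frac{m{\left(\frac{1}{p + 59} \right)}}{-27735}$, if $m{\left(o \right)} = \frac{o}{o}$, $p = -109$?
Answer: $- \frac{198128596}{485112885} \approx -0.40842$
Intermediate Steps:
$m{\left(o \right)} = 1$
$\frac{7143}{-17491} + \frac{m{\left(\frac{1}{p + 59} \right)}}{-27735} = \frac{7143}{-17491} + 1 \frac{1}{-27735} = 7143 \left(- \frac{1}{17491}\right) + 1 \left(- \frac{1}{27735}\right) = - \frac{7143}{17491} - \frac{1}{27735} = - \frac{198128596}{485112885}$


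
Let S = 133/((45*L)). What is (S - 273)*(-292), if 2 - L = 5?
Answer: 10800496/135 ≈ 80004.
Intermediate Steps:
L = -3 (L = 2 - 1*5 = 2 - 5 = -3)
S = -133/135 (S = 133/((45*(-3))) = 133/(-135) = 133*(-1/135) = -133/135 ≈ -0.98519)
(S - 273)*(-292) = (-133/135 - 273)*(-292) = -36988/135*(-292) = 10800496/135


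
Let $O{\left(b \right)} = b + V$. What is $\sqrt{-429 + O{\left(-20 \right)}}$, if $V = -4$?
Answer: $i \sqrt{453} \approx 21.284 i$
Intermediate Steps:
$O{\left(b \right)} = -4 + b$ ($O{\left(b \right)} = b - 4 = -4 + b$)
$\sqrt{-429 + O{\left(-20 \right)}} = \sqrt{-429 - 24} = \sqrt{-453} = i \sqrt{453}$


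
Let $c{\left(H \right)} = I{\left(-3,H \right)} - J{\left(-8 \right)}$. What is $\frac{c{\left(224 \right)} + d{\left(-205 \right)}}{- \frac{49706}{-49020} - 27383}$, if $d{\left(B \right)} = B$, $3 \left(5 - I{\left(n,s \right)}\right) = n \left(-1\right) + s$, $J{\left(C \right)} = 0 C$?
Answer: $\frac{6756590}{671132477} \approx 0.010067$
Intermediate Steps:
$J{\left(C \right)} = 0$
$I{\left(n,s \right)} = 5 - \frac{s}{3} + \frac{n}{3}$ ($I{\left(n,s \right)} = 5 - \frac{n \left(-1\right) + s}{3} = 5 - \frac{- n + s}{3} = 5 - \frac{s - n}{3} = 5 + \left(- \frac{s}{3} + \frac{n}{3}\right) = 5 - \frac{s}{3} + \frac{n}{3}$)
$c{\left(H \right)} = 4 - \frac{H}{3}$ ($c{\left(H \right)} = \left(5 - \frac{H}{3} + \frac{1}{3} \left(-3\right)\right) - 0 = \left(5 - \frac{H}{3} - 1\right) + 0 = \left(4 - \frac{H}{3}\right) + 0 = 4 - \frac{H}{3}$)
$\frac{c{\left(224 \right)} + d{\left(-205 \right)}}{- \frac{49706}{-49020} - 27383} = \frac{\left(4 - \frac{224}{3}\right) - 205}{- \frac{49706}{-49020} - 27383} = \frac{\left(4 - \frac{224}{3}\right) - 205}{\left(-49706\right) \left(- \frac{1}{49020}\right) - 27383} = \frac{- \frac{212}{3} - 205}{\frac{24853}{24510} - 27383} = - \frac{827}{3 \left(- \frac{671132477}{24510}\right)} = \left(- \frac{827}{3}\right) \left(- \frac{24510}{671132477}\right) = \frac{6756590}{671132477}$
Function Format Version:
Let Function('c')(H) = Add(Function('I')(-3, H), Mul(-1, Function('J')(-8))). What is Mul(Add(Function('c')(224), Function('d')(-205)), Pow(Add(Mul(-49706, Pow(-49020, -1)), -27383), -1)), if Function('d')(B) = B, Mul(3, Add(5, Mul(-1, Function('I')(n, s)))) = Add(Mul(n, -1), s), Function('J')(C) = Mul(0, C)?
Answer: Rational(6756590, 671132477) ≈ 0.010067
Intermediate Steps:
Function('J')(C) = 0
Function('I')(n, s) = Add(5, Mul(Rational(-1, 3), s), Mul(Rational(1, 3), n)) (Function('I')(n, s) = Add(5, Mul(Rational(-1, 3), Add(Mul(n, -1), s))) = Add(5, Mul(Rational(-1, 3), Add(Mul(-1, n), s))) = Add(5, Mul(Rational(-1, 3), Add(s, Mul(-1, n)))) = Add(5, Add(Mul(Rational(-1, 3), s), Mul(Rational(1, 3), n))) = Add(5, Mul(Rational(-1, 3), s), Mul(Rational(1, 3), n)))
Function('c')(H) = Add(4, Mul(Rational(-1, 3), H)) (Function('c')(H) = Add(Add(5, Mul(Rational(-1, 3), H), Mul(Rational(1, 3), -3)), Mul(-1, 0)) = Add(Add(5, Mul(Rational(-1, 3), H), -1), 0) = Add(Add(4, Mul(Rational(-1, 3), H)), 0) = Add(4, Mul(Rational(-1, 3), H)))
Mul(Add(Function('c')(224), Function('d')(-205)), Pow(Add(Mul(-49706, Pow(-49020, -1)), -27383), -1)) = Mul(Add(Add(4, Mul(Rational(-1, 3), 224)), -205), Pow(Add(Mul(-49706, Pow(-49020, -1)), -27383), -1)) = Mul(Add(Add(4, Rational(-224, 3)), -205), Pow(Add(Mul(-49706, Rational(-1, 49020)), -27383), -1)) = Mul(Add(Rational(-212, 3), -205), Pow(Add(Rational(24853, 24510), -27383), -1)) = Mul(Rational(-827, 3), Pow(Rational(-671132477, 24510), -1)) = Mul(Rational(-827, 3), Rational(-24510, 671132477)) = Rational(6756590, 671132477)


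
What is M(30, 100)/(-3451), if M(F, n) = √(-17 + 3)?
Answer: -I*√14/3451 ≈ -0.0010842*I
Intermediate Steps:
M(F, n) = I*√14 (M(F, n) = √(-14) = I*√14)
M(30, 100)/(-3451) = (I*√14)/(-3451) = (I*√14)*(-1/3451) = -I*√14/3451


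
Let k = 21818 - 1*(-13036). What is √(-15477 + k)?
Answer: 3*√2153 ≈ 139.20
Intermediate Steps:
k = 34854 (k = 21818 + 13036 = 34854)
√(-15477 + k) = √(-15477 + 34854) = √19377 = 3*√2153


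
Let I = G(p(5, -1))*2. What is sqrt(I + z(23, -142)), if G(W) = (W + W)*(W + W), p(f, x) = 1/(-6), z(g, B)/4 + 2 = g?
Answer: sqrt(758)/3 ≈ 9.1773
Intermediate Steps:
z(g, B) = -8 + 4*g
p(f, x) = -1/6
G(W) = 4*W**2 (G(W) = (2*W)*(2*W) = 4*W**2)
I = 2/9 (I = (4*(-1/6)**2)*2 = (4*(1/36))*2 = (1/9)*2 = 2/9 ≈ 0.22222)
sqrt(I + z(23, -142)) = sqrt(2/9 + (-8 + 4*23)) = sqrt(2/9 + (-8 + 92)) = sqrt(2/9 + 84) = sqrt(758/9) = sqrt(758)/3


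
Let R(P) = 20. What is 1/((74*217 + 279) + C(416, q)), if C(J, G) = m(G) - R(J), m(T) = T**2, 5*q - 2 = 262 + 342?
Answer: 25/775161 ≈ 3.2251e-5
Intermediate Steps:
q = 606/5 (q = 2/5 + (262 + 342)/5 = 2/5 + (1/5)*604 = 2/5 + 604/5 = 606/5 ≈ 121.20)
C(J, G) = -20 + G**2 (C(J, G) = G**2 - 1*20 = G**2 - 20 = -20 + G**2)
1/((74*217 + 279) + C(416, q)) = 1/((74*217 + 279) + (-20 + (606/5)**2)) = 1/((16058 + 279) + (-20 + 367236/25)) = 1/(16337 + 366736/25) = 1/(775161/25) = 25/775161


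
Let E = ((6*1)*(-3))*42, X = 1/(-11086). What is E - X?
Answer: -8381015/11086 ≈ -756.00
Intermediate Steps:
X = -1/11086 ≈ -9.0204e-5
E = -756 (E = (6*(-3))*42 = -18*42 = -756)
E - X = -756 - 1*(-1/11086) = -756 + 1/11086 = -8381015/11086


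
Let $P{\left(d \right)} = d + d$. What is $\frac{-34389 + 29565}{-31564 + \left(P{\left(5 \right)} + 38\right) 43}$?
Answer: $\frac{1206}{7375} \approx 0.16353$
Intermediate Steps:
$P{\left(d \right)} = 2 d$
$\frac{-34389 + 29565}{-31564 + \left(P{\left(5 \right)} + 38\right) 43} = \frac{-34389 + 29565}{-31564 + \left(2 \cdot 5 + 38\right) 43} = - \frac{4824}{-31564 + \left(10 + 38\right) 43} = - \frac{4824}{-31564 + 48 \cdot 43} = - \frac{4824}{-31564 + 2064} = - \frac{4824}{-29500} = \left(-4824\right) \left(- \frac{1}{29500}\right) = \frac{1206}{7375}$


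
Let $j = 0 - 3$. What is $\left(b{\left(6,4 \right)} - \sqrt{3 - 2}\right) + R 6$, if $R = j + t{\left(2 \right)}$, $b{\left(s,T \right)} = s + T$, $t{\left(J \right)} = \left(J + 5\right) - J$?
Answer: $21$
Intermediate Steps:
$t{\left(J \right)} = 5$ ($t{\left(J \right)} = \left(5 + J\right) - J = 5$)
$b{\left(s,T \right)} = T + s$
$j = -3$
$R = 2$ ($R = -3 + 5 = 2$)
$\left(b{\left(6,4 \right)} - \sqrt{3 - 2}\right) + R 6 = \left(\left(4 + 6\right) - \sqrt{3 - 2}\right) + 2 \cdot 6 = \left(10 - \sqrt{1}\right) + 12 = \left(10 - 1\right) + 12 = 9 + 12 = 21$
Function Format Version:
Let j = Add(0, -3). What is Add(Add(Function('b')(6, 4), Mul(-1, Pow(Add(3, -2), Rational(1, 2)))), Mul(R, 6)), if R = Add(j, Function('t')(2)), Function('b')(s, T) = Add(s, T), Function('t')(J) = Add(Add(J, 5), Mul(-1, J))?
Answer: 21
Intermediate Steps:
Function('t')(J) = 5 (Function('t')(J) = Add(Add(5, J), Mul(-1, J)) = 5)
Function('b')(s, T) = Add(T, s)
j = -3
R = 2 (R = Add(-3, 5) = 2)
Add(Add(Function('b')(6, 4), Mul(-1, Pow(Add(3, -2), Rational(1, 2)))), Mul(R, 6)) = Add(Add(Add(4, 6), Mul(-1, Pow(Add(3, -2), Rational(1, 2)))), Mul(2, 6)) = Add(Add(10, Mul(-1, Pow(1, Rational(1, 2)))), 12) = Add(Add(10, Mul(-1, 1)), 12) = Add(Add(10, -1), 12) = Add(9, 12) = 21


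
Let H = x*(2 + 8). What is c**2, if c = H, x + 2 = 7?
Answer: 2500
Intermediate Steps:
x = 5 (x = -2 + 7 = 5)
H = 50 (H = 5*(2 + 8) = 5*10 = 50)
c = 50
c**2 = 50**2 = 2500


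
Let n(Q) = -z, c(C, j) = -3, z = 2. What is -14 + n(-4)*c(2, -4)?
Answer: -8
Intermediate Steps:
n(Q) = -2 (n(Q) = -1*2 = -2)
-14 + n(-4)*c(2, -4) = -14 - 2*(-3) = -14 + 6 = -8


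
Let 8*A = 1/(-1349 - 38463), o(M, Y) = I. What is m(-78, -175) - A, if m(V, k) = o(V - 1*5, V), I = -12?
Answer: -3821951/318496 ≈ -12.000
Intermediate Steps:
o(M, Y) = -12
m(V, k) = -12
A = -1/318496 (A = 1/(8*(-1349 - 38463)) = (1/8)/(-39812) = (1/8)*(-1/39812) = -1/318496 ≈ -3.1398e-6)
m(-78, -175) - A = -12 - 1*(-1/318496) = -12 + 1/318496 = -3821951/318496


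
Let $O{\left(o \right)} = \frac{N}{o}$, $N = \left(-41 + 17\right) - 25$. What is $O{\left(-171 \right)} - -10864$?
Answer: $\frac{1857793}{171} \approx 10864.0$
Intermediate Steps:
$N = -49$ ($N = -24 - 25 = -49$)
$O{\left(o \right)} = - \frac{49}{o}$
$O{\left(-171 \right)} - -10864 = - \frac{49}{-171} - -10864 = \left(-49\right) \left(- \frac{1}{171}\right) + 10864 = \frac{49}{171} + 10864 = \frac{1857793}{171}$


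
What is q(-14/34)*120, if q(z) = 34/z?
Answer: -69360/7 ≈ -9908.6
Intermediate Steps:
q(-14/34)*120 = (34/((-14/34)))*120 = (34/((-14*1/34)))*120 = (34/(-7/17))*120 = (34*(-17/7))*120 = -578/7*120 = -69360/7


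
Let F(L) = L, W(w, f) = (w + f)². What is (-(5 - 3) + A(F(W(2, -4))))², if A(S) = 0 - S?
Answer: 36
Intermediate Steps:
W(w, f) = (f + w)²
A(S) = -S
(-(5 - 3) + A(F(W(2, -4))))² = (-(5 - 3) - (-4 + 2)²)² = (-1*2 - 1*(-2)²)² = (-2 - 1*4)² = (-2 - 4)² = (-6)² = 36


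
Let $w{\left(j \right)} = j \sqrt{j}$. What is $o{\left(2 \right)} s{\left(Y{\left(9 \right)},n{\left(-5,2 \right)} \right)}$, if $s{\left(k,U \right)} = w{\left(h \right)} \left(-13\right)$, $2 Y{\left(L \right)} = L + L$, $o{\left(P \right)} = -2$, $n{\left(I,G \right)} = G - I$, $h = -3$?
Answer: $- 78 i \sqrt{3} \approx - 135.1 i$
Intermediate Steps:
$w{\left(j \right)} = j^{\frac{3}{2}}$
$Y{\left(L \right)} = L$ ($Y{\left(L \right)} = \frac{L + L}{2} = \frac{2 L}{2} = L$)
$s{\left(k,U \right)} = 39 i \sqrt{3}$ ($s{\left(k,U \right)} = \left(-3\right)^{\frac{3}{2}} \left(-13\right) = - 3 i \sqrt{3} \left(-13\right) = 39 i \sqrt{3}$)
$o{\left(2 \right)} s{\left(Y{\left(9 \right)},n{\left(-5,2 \right)} \right)} = - 2 \cdot 39 i \sqrt{3} = - 78 i \sqrt{3}$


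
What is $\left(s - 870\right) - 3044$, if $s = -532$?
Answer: $-4446$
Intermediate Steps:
$\left(s - 870\right) - 3044 = \left(-532 - 870\right) - 3044 = -1402 - 3044 = -4446$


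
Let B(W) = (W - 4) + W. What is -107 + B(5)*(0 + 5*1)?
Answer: -77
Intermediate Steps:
B(W) = -4 + 2*W (B(W) = (-4 + W) + W = -4 + 2*W)
-107 + B(5)*(0 + 5*1) = -107 + (-4 + 2*5)*(0 + 5*1) = -107 + (-4 + 10)*(0 + 5) = -107 + 6*5 = -107 + 30 = -77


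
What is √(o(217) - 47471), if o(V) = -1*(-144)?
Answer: I*√47327 ≈ 217.55*I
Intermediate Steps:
o(V) = 144
√(o(217) - 47471) = √(144 - 47471) = √(-47327) = I*√47327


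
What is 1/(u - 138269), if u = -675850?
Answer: -1/814119 ≈ -1.2283e-6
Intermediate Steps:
1/(u - 138269) = 1/(-675850 - 138269) = 1/(-814119) = -1/814119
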